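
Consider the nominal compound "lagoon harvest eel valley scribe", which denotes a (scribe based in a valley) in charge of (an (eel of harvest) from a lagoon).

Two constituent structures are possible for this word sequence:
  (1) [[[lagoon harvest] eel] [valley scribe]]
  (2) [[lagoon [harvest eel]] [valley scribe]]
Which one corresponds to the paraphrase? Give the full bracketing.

[[lagoon [harvest eel]] [valley scribe]]

The paraphrase's head is the "scribe" part ("valley scribe"); its modifier is "lagoon harvest eel".
That top-level split, carried through the inner groups, gives [[lagoon [harvest eel]] [valley scribe]].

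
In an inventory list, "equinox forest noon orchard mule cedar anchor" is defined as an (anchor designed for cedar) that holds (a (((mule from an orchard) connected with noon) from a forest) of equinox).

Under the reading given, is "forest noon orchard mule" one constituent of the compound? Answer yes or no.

The paraphrase groups the words so that "forest noon orchard mule" is one unit: it corresponds to a single parenthesized sub-phrase.
The full structure is [[equinox [forest [noon [orchard mule]]]] [cedar anchor]], in which [forest noon orchard mule] is a constituent.

yes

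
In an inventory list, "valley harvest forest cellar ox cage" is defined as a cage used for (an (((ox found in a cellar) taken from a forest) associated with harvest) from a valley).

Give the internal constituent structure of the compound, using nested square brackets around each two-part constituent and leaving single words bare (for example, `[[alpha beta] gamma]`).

At the top level: head "cage"; modifier "valley harvest forest cellar ox".
"valley harvest forest cellar ox" → head "ox" (specifically "harvest forest cellar ox"), modifier "valley".
"harvest forest cellar ox" → head "ox" (specifically "forest cellar ox"), modifier "harvest".
"forest cellar ox" → head "ox" (specifically "cellar ox"), modifier "forest".
"cellar ox" → head "ox", modifier "cellar".
Putting it together: [[valley [harvest [forest [cellar ox]]]] cage].

[[valley [harvest [forest [cellar ox]]]] cage]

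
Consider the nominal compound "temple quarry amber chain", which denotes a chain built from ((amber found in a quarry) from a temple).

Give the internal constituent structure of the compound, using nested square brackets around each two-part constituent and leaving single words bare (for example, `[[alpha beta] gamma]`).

[[temple [quarry amber]] chain]

At the top level: head "chain"; modifier "temple quarry amber".
Inside "temple quarry amber": head "amber" (specifically "quarry amber"), modifier "temple".
Inside "quarry amber": head "amber", modifier "quarry".
Assembled: [[temple [quarry amber]] chain].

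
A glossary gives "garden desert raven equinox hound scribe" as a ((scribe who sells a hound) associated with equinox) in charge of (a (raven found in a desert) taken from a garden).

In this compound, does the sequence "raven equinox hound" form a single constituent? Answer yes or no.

The top-level split is [garden desert raven] [equinox hound scribe]; the full structure is [[garden [desert raven]] [equinox [hound scribe]]].
"raven equinox hound" straddles a constituent boundary, so it is not a single unit.

no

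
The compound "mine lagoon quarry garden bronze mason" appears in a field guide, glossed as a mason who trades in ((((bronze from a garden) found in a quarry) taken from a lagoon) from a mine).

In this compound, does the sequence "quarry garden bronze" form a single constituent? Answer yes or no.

The paraphrase groups the words so that "quarry garden bronze" is one unit: it corresponds to a single parenthesized sub-phrase.
The full structure is [[mine [lagoon [quarry [garden bronze]]]] mason], in which [quarry garden bronze] is a constituent.

yes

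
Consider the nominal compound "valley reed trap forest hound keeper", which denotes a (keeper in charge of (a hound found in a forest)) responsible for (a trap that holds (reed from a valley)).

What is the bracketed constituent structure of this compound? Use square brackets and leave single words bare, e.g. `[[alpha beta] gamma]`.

[[[valley reed] trap] [[forest hound] keeper]]

At the top level: head "keeper" (specifically "forest hound keeper"); modifier "valley reed trap".
"valley reed trap" → head "trap", modifier "valley reed".
"valley reed" → head "reed", modifier "valley".
"forest hound keeper" → head "keeper", modifier "forest hound".
"forest hound" → head "hound", modifier "forest".
So the structure is [[[valley reed] trap] [[forest hound] keeper]].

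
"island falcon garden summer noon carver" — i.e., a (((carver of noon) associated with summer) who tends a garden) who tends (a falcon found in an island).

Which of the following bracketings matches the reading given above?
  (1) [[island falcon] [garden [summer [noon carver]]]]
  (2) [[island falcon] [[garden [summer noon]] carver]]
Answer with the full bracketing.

[[island falcon] [garden [summer [noon carver]]]]

The paraphrase's head is the "carver" part ("garden summer noon carver"); its modifier is "island falcon".
That top-level split, carried through the inner groups, gives [[island falcon] [garden [summer [noon carver]]]].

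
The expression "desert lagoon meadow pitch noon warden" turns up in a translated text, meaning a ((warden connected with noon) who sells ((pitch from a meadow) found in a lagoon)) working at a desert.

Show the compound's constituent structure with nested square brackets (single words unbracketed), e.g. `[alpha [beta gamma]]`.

The outermost head in the paraphrase is "warden" (specifically "lagoon meadow pitch noon warden"), modified by "desert".
"lagoon meadow pitch noon warden" → head "warden" (specifically "noon warden"), modifier "lagoon meadow pitch".
"lagoon meadow pitch" → head "pitch" (specifically "meadow pitch"), modifier "lagoon".
"meadow pitch" → head "pitch", modifier "meadow".
"noon warden" → head "warden", modifier "noon".
Putting it together: [desert [[lagoon [meadow pitch]] [noon warden]]].

[desert [[lagoon [meadow pitch]] [noon warden]]]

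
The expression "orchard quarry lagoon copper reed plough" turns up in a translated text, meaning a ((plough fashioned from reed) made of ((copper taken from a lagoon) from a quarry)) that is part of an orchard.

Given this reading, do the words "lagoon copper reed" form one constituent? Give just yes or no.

The top-level split is [orchard] [quarry lagoon copper reed plough]; the full structure is [orchard [[quarry [lagoon copper]] [reed plough]]].
"lagoon copper reed" straddles a constituent boundary, so it is not a single unit.

no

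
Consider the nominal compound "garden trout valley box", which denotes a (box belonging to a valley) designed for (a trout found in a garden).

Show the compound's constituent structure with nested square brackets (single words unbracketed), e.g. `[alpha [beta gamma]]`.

Overall it is a kind of box (specifically "valley box"); the modifier is "garden trout".
"garden trout" → head "trout", modifier "garden".
"valley box" → head "box", modifier "valley".
Assembled: [[garden trout] [valley box]].

[[garden trout] [valley box]]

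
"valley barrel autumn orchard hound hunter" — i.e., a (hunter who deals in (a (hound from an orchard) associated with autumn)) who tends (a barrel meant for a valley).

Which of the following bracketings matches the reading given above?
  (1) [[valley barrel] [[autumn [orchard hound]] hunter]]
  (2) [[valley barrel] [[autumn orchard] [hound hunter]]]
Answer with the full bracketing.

The paraphrase's head is the "hunter" part ("autumn orchard hound hunter"); its modifier is "valley barrel".
That top-level split, carried through the inner groups, gives [[valley barrel] [[autumn [orchard hound]] hunter]].

[[valley barrel] [[autumn [orchard hound]] hunter]]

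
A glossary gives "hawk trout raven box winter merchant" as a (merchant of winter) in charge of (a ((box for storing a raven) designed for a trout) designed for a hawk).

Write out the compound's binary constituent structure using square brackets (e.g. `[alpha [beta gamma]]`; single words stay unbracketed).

The outermost head in the paraphrase is "merchant" (specifically "winter merchant"), modified by "hawk trout raven box".
Within "hawk trout raven box", the head is "box" (specifically "trout raven box") and the modifier is "hawk".
Within "trout raven box", the head is "box" (specifically "raven box") and the modifier is "trout".
Within "raven box", the head is "box" and the modifier is "raven".
Within "winter merchant", the head is "merchant" and the modifier is "winter".
Assembled: [[hawk [trout [raven box]]] [winter merchant]].

[[hawk [trout [raven box]]] [winter merchant]]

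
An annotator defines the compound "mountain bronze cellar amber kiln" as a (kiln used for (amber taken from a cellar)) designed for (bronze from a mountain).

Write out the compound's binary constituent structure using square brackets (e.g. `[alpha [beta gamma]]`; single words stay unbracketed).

[[mountain bronze] [[cellar amber] kiln]]

Overall it is a kind of kiln (specifically "cellar amber kiln"); the modifier is "mountain bronze".
Inside "mountain bronze": head "bronze", modifier "mountain".
Inside "cellar amber kiln": head "kiln", modifier "cellar amber".
Inside "cellar amber": head "amber", modifier "cellar".
Putting it together: [[mountain bronze] [[cellar amber] kiln]].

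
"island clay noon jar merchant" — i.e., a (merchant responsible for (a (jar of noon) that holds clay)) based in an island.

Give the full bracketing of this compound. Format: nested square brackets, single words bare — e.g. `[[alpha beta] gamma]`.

[island [[clay [noon jar]] merchant]]

Whole compound: head "merchant" (specifically "clay noon jar merchant"), modifier "island".
Inside "clay noon jar merchant": head "merchant", modifier "clay noon jar".
Inside "clay noon jar": head "jar" (specifically "noon jar"), modifier "clay".
Inside "noon jar": head "jar", modifier "noon".
Putting it together: [island [[clay [noon jar]] merchant]].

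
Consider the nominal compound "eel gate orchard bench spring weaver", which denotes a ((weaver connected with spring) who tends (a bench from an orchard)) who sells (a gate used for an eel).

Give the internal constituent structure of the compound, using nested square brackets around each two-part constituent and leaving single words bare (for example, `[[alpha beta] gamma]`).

[[eel gate] [[orchard bench] [spring weaver]]]

Overall it is a kind of weaver (specifically "orchard bench spring weaver"); the modifier is "eel gate".
Within "eel gate", the head is "gate" and the modifier is "eel".
Within "orchard bench spring weaver", the head is "weaver" (specifically "spring weaver") and the modifier is "orchard bench".
Within "orchard bench", the head is "bench" and the modifier is "orchard".
Within "spring weaver", the head is "weaver" and the modifier is "spring".
Putting it together: [[eel gate] [[orchard bench] [spring weaver]]].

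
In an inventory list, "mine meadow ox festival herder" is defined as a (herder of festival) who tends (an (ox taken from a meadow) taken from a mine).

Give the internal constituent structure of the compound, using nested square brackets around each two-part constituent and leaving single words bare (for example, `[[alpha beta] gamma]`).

[[mine [meadow ox]] [festival herder]]

Whole compound: head "herder" (specifically "festival herder"), modifier "mine meadow ox".
"mine meadow ox" → head "ox" (specifically "meadow ox"), modifier "mine".
"meadow ox" → head "ox", modifier "meadow".
"festival herder" → head "herder", modifier "festival".
Assembled: [[mine [meadow ox]] [festival herder]].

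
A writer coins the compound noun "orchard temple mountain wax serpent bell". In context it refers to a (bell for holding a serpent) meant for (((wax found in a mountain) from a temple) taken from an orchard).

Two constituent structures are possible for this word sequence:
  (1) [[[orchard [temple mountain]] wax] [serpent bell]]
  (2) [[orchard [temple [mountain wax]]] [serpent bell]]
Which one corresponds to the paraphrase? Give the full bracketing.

The paraphrase's head is the "bell" part ("serpent bell"); its modifier is "orchard temple mountain wax".
That top-level split, carried through the inner groups, gives [[orchard [temple [mountain wax]]] [serpent bell]].

[[orchard [temple [mountain wax]]] [serpent bell]]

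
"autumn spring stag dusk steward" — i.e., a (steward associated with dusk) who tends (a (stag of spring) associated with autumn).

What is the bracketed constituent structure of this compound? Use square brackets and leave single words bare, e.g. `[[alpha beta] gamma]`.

[[autumn [spring stag]] [dusk steward]]

The outermost head in the paraphrase is "steward" (specifically "dusk steward"), modified by "autumn spring stag".
"autumn spring stag" → head "stag" (specifically "spring stag"), modifier "autumn".
"spring stag" → head "stag", modifier "spring".
"dusk steward" → head "steward", modifier "dusk".
So the structure is [[autumn [spring stag]] [dusk steward]].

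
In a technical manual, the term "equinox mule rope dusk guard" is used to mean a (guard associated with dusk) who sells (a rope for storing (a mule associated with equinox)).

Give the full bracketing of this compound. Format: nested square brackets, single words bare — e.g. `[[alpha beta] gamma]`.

[[[equinox mule] rope] [dusk guard]]

At the top level: head "guard" (specifically "dusk guard"); modifier "equinox mule rope".
"equinox mule rope" → head "rope", modifier "equinox mule".
"equinox mule" → head "mule", modifier "equinox".
"dusk guard" → head "guard", modifier "dusk".
Assembled: [[[equinox mule] rope] [dusk guard]].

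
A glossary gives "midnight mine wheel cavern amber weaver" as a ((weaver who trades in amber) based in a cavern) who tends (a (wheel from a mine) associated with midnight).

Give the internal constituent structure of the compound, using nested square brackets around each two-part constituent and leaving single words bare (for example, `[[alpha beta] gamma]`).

At the top level: head "weaver" (specifically "cavern amber weaver"); modifier "midnight mine wheel".
Inside "midnight mine wheel": head "wheel" (specifically "mine wheel"), modifier "midnight".
Inside "mine wheel": head "wheel", modifier "mine".
Inside "cavern amber weaver": head "weaver" (specifically "amber weaver"), modifier "cavern".
Inside "amber weaver": head "weaver", modifier "amber".
So the structure is [[midnight [mine wheel]] [cavern [amber weaver]]].

[[midnight [mine wheel]] [cavern [amber weaver]]]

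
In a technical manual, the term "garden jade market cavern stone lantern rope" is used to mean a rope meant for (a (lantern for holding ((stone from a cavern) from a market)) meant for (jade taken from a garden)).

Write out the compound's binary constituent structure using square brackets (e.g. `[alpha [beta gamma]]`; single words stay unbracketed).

[[[garden jade] [[market [cavern stone]] lantern]] rope]

The outermost head in the paraphrase is "rope", modified by "garden jade market cavern stone lantern".
Within "garden jade market cavern stone lantern", the head is "lantern" (specifically "market cavern stone lantern") and the modifier is "garden jade".
Within "garden jade", the head is "jade" and the modifier is "garden".
Within "market cavern stone lantern", the head is "lantern" and the modifier is "market cavern stone".
Within "market cavern stone", the head is "stone" (specifically "cavern stone") and the modifier is "market".
Within "cavern stone", the head is "stone" and the modifier is "cavern".
Assembled: [[[garden jade] [[market [cavern stone]] lantern]] rope].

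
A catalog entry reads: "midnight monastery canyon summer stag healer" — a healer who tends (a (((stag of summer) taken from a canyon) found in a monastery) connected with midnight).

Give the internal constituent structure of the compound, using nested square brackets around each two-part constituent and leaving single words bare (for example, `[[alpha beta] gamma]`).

[[midnight [monastery [canyon [summer stag]]]] healer]

Whole compound: head "healer", modifier "midnight monastery canyon summer stag".
Within "midnight monastery canyon summer stag", the head is "stag" (specifically "monastery canyon summer stag") and the modifier is "midnight".
Within "monastery canyon summer stag", the head is "stag" (specifically "canyon summer stag") and the modifier is "monastery".
Within "canyon summer stag", the head is "stag" (specifically "summer stag") and the modifier is "canyon".
Within "summer stag", the head is "stag" and the modifier is "summer".
So the structure is [[midnight [monastery [canyon [summer stag]]]] healer].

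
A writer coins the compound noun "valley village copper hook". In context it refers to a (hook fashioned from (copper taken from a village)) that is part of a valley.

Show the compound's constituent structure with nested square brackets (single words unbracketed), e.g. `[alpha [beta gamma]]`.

The outermost head in the paraphrase is "hook" (specifically "village copper hook"), modified by "valley".
Within "village copper hook", the head is "hook" and the modifier is "village copper".
Within "village copper", the head is "copper" and the modifier is "village".
Putting it together: [valley [[village copper] hook]].

[valley [[village copper] hook]]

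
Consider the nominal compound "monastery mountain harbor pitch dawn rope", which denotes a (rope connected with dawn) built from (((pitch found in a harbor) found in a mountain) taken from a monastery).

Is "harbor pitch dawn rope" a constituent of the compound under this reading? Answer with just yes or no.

no

The top-level split is [monastery mountain harbor pitch] [dawn rope]; the full structure is [[monastery [mountain [harbor pitch]]] [dawn rope]].
"harbor pitch dawn rope" straddles a constituent boundary, so it is not a single unit.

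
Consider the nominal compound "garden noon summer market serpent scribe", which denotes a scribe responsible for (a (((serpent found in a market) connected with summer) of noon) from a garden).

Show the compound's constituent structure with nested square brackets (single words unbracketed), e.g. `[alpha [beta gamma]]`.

[[garden [noon [summer [market serpent]]]] scribe]

At the top level: head "scribe"; modifier "garden noon summer market serpent".
"garden noon summer market serpent" → head "serpent" (specifically "noon summer market serpent"), modifier "garden".
"noon summer market serpent" → head "serpent" (specifically "summer market serpent"), modifier "noon".
"summer market serpent" → head "serpent" (specifically "market serpent"), modifier "summer".
"market serpent" → head "serpent", modifier "market".
Putting it together: [[garden [noon [summer [market serpent]]]] scribe].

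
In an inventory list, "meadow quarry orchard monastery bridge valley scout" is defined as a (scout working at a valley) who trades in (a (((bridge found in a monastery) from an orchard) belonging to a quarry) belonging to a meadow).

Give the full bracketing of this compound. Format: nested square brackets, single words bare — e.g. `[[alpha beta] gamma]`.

The outermost head in the paraphrase is "scout" (specifically "valley scout"), modified by "meadow quarry orchard monastery bridge".
Inside "meadow quarry orchard monastery bridge": head "bridge" (specifically "quarry orchard monastery bridge"), modifier "meadow".
Inside "quarry orchard monastery bridge": head "bridge" (specifically "orchard monastery bridge"), modifier "quarry".
Inside "orchard monastery bridge": head "bridge" (specifically "monastery bridge"), modifier "orchard".
Inside "monastery bridge": head "bridge", modifier "monastery".
Inside "valley scout": head "scout", modifier "valley".
Assembled: [[meadow [quarry [orchard [monastery bridge]]]] [valley scout]].

[[meadow [quarry [orchard [monastery bridge]]]] [valley scout]]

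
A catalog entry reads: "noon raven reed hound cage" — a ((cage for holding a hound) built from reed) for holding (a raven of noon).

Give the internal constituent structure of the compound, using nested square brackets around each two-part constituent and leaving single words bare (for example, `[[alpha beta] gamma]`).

[[noon raven] [reed [hound cage]]]

Whole compound: head "cage" (specifically "reed hound cage"), modifier "noon raven".
Within "noon raven", the head is "raven" and the modifier is "noon".
Within "reed hound cage", the head is "cage" (specifically "hound cage") and the modifier is "reed".
Within "hound cage", the head is "cage" and the modifier is "hound".
Assembled: [[noon raven] [reed [hound cage]]].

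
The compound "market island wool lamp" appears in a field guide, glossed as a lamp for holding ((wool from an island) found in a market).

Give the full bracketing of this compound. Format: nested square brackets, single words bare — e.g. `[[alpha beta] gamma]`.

[[market [island wool]] lamp]

Overall it is a kind of lamp; the modifier is "market island wool".
Inside "market island wool": head "wool" (specifically "island wool"), modifier "market".
Inside "island wool": head "wool", modifier "island".
Putting it together: [[market [island wool]] lamp].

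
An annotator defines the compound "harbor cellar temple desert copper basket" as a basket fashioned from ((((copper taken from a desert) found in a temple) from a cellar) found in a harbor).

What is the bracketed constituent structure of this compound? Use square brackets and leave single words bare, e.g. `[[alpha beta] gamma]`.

[[harbor [cellar [temple [desert copper]]]] basket]

The outermost head in the paraphrase is "basket", modified by "harbor cellar temple desert copper".
"harbor cellar temple desert copper" → head "copper" (specifically "cellar temple desert copper"), modifier "harbor".
"cellar temple desert copper" → head "copper" (specifically "temple desert copper"), modifier "cellar".
"temple desert copper" → head "copper" (specifically "desert copper"), modifier "temple".
"desert copper" → head "copper", modifier "desert".
Assembled: [[harbor [cellar [temple [desert copper]]]] basket].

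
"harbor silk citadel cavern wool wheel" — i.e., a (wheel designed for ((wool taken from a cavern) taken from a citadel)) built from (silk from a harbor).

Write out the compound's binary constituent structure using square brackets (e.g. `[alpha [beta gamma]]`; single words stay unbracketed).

Whole compound: head "wheel" (specifically "citadel cavern wool wheel"), modifier "harbor silk".
Within "harbor silk", the head is "silk" and the modifier is "harbor".
Within "citadel cavern wool wheel", the head is "wheel" and the modifier is "citadel cavern wool".
Within "citadel cavern wool", the head is "wool" (specifically "cavern wool") and the modifier is "citadel".
Within "cavern wool", the head is "wool" and the modifier is "cavern".
So the structure is [[harbor silk] [[citadel [cavern wool]] wheel]].

[[harbor silk] [[citadel [cavern wool]] wheel]]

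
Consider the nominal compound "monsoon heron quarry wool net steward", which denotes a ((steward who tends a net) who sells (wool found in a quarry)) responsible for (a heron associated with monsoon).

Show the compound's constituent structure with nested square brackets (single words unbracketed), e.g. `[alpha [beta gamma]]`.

[[monsoon heron] [[quarry wool] [net steward]]]

The outermost head in the paraphrase is "steward" (specifically "quarry wool net steward"), modified by "monsoon heron".
Within "monsoon heron", the head is "heron" and the modifier is "monsoon".
Within "quarry wool net steward", the head is "steward" (specifically "net steward") and the modifier is "quarry wool".
Within "quarry wool", the head is "wool" and the modifier is "quarry".
Within "net steward", the head is "steward" and the modifier is "net".
Putting it together: [[monsoon heron] [[quarry wool] [net steward]]].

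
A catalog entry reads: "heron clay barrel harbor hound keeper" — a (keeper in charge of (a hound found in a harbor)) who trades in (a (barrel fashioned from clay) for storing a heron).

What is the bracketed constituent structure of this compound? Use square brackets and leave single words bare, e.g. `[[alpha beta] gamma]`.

[[heron [clay barrel]] [[harbor hound] keeper]]

Overall it is a kind of keeper (specifically "harbor hound keeper"); the modifier is "heron clay barrel".
Inside "heron clay barrel": head "barrel" (specifically "clay barrel"), modifier "heron".
Inside "clay barrel": head "barrel", modifier "clay".
Inside "harbor hound keeper": head "keeper", modifier "harbor hound".
Inside "harbor hound": head "hound", modifier "harbor".
Assembled: [[heron [clay barrel]] [[harbor hound] keeper]].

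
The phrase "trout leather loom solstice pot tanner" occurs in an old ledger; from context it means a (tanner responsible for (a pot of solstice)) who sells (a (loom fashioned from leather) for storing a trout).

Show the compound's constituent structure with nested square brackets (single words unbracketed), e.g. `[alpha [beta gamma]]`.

Overall it is a kind of tanner (specifically "solstice pot tanner"); the modifier is "trout leather loom".
Inside "trout leather loom": head "loom" (specifically "leather loom"), modifier "trout".
Inside "leather loom": head "loom", modifier "leather".
Inside "solstice pot tanner": head "tanner", modifier "solstice pot".
Inside "solstice pot": head "pot", modifier "solstice".
So the structure is [[trout [leather loom]] [[solstice pot] tanner]].

[[trout [leather loom]] [[solstice pot] tanner]]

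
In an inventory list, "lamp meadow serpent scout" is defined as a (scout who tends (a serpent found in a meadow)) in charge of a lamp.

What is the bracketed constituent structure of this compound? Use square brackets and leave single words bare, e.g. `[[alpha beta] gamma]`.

Overall it is a kind of scout (specifically "meadow serpent scout"); the modifier is "lamp".
"meadow serpent scout" → head "scout", modifier "meadow serpent".
"meadow serpent" → head "serpent", modifier "meadow".
Assembled: [lamp [[meadow serpent] scout]].

[lamp [[meadow serpent] scout]]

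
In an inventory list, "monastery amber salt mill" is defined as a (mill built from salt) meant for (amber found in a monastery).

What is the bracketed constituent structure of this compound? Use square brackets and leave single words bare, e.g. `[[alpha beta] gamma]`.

[[monastery amber] [salt mill]]

At the top level: head "mill" (specifically "salt mill"); modifier "monastery amber".
Within "monastery amber", the head is "amber" and the modifier is "monastery".
Within "salt mill", the head is "mill" and the modifier is "salt".
Assembled: [[monastery amber] [salt mill]].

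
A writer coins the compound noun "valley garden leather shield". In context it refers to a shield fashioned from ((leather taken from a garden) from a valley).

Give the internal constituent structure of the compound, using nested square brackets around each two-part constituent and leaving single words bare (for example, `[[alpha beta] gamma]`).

[[valley [garden leather]] shield]

At the top level: head "shield"; modifier "valley garden leather".
Inside "valley garden leather": head "leather" (specifically "garden leather"), modifier "valley".
Inside "garden leather": head "leather", modifier "garden".
So the structure is [[valley [garden leather]] shield].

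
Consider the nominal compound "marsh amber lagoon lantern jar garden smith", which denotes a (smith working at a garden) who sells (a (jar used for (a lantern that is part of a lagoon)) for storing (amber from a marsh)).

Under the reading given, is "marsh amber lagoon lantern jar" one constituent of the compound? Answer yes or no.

The paraphrase groups the words so that "marsh amber lagoon lantern jar" is one unit: it corresponds to a single parenthesized sub-phrase.
The full structure is [[[marsh amber] [[lagoon lantern] jar]] [garden smith]], in which [marsh amber lagoon lantern jar] is a constituent.

yes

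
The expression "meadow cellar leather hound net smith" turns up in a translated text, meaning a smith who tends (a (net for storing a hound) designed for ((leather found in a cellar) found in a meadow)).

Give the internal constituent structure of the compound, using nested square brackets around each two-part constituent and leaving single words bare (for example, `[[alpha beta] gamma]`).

The outermost head in the paraphrase is "smith", modified by "meadow cellar leather hound net".
Inside "meadow cellar leather hound net": head "net" (specifically "hound net"), modifier "meadow cellar leather".
Inside "meadow cellar leather": head "leather" (specifically "cellar leather"), modifier "meadow".
Inside "cellar leather": head "leather", modifier "cellar".
Inside "hound net": head "net", modifier "hound".
Putting it together: [[[meadow [cellar leather]] [hound net]] smith].

[[[meadow [cellar leather]] [hound net]] smith]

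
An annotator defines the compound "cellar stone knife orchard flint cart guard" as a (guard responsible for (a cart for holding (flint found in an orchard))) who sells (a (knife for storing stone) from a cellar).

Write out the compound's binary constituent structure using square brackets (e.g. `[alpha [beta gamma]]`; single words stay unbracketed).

The outermost head in the paraphrase is "guard" (specifically "orchard flint cart guard"), modified by "cellar stone knife".
"cellar stone knife" → head "knife" (specifically "stone knife"), modifier "cellar".
"stone knife" → head "knife", modifier "stone".
"orchard flint cart guard" → head "guard", modifier "orchard flint cart".
"orchard flint cart" → head "cart", modifier "orchard flint".
"orchard flint" → head "flint", modifier "orchard".
Putting it together: [[cellar [stone knife]] [[[orchard flint] cart] guard]].

[[cellar [stone knife]] [[[orchard flint] cart] guard]]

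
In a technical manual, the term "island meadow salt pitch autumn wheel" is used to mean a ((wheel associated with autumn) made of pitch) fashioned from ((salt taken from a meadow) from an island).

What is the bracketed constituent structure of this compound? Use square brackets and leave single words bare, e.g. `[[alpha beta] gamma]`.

[[island [meadow salt]] [pitch [autumn wheel]]]

Whole compound: head "wheel" (specifically "pitch autumn wheel"), modifier "island meadow salt".
"island meadow salt" → head "salt" (specifically "meadow salt"), modifier "island".
"meadow salt" → head "salt", modifier "meadow".
"pitch autumn wheel" → head "wheel" (specifically "autumn wheel"), modifier "pitch".
"autumn wheel" → head "wheel", modifier "autumn".
Assembled: [[island [meadow salt]] [pitch [autumn wheel]]].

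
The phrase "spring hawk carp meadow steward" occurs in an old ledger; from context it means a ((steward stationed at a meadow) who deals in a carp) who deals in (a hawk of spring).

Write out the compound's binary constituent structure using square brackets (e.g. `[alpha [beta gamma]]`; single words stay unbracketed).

The outermost head in the paraphrase is "steward" (specifically "carp meadow steward"), modified by "spring hawk".
Inside "spring hawk": head "hawk", modifier "spring".
Inside "carp meadow steward": head "steward" (specifically "meadow steward"), modifier "carp".
Inside "meadow steward": head "steward", modifier "meadow".
Assembled: [[spring hawk] [carp [meadow steward]]].

[[spring hawk] [carp [meadow steward]]]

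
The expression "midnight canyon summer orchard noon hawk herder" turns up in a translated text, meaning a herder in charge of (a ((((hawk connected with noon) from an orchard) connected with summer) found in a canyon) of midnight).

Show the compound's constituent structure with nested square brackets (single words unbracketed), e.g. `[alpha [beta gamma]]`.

[[midnight [canyon [summer [orchard [noon hawk]]]]] herder]

At the top level: head "herder"; modifier "midnight canyon summer orchard noon hawk".
Inside "midnight canyon summer orchard noon hawk": head "hawk" (specifically "canyon summer orchard noon hawk"), modifier "midnight".
Inside "canyon summer orchard noon hawk": head "hawk" (specifically "summer orchard noon hawk"), modifier "canyon".
Inside "summer orchard noon hawk": head "hawk" (specifically "orchard noon hawk"), modifier "summer".
Inside "orchard noon hawk": head "hawk" (specifically "noon hawk"), modifier "orchard".
Inside "noon hawk": head "hawk", modifier "noon".
Assembled: [[midnight [canyon [summer [orchard [noon hawk]]]]] herder].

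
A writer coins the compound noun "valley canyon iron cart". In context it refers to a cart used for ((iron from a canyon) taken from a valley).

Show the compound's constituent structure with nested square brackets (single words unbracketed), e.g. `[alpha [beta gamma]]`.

Overall it is a kind of cart; the modifier is "valley canyon iron".
Within "valley canyon iron", the head is "iron" (specifically "canyon iron") and the modifier is "valley".
Within "canyon iron", the head is "iron" and the modifier is "canyon".
Assembled: [[valley [canyon iron]] cart].

[[valley [canyon iron]] cart]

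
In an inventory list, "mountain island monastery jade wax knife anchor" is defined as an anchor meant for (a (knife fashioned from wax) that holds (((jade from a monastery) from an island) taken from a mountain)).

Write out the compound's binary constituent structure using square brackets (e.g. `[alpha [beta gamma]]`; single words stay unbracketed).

[[[mountain [island [monastery jade]]] [wax knife]] anchor]

At the top level: head "anchor"; modifier "mountain island monastery jade wax knife".
Inside "mountain island monastery jade wax knife": head "knife" (specifically "wax knife"), modifier "mountain island monastery jade".
Inside "mountain island monastery jade": head "jade" (specifically "island monastery jade"), modifier "mountain".
Inside "island monastery jade": head "jade" (specifically "monastery jade"), modifier "island".
Inside "monastery jade": head "jade", modifier "monastery".
Inside "wax knife": head "knife", modifier "wax".
So the structure is [[[mountain [island [monastery jade]]] [wax knife]] anchor].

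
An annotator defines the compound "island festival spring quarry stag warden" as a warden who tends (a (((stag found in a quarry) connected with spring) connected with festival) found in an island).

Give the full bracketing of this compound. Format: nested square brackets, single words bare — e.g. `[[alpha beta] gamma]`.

Whole compound: head "warden", modifier "island festival spring quarry stag".
Within "island festival spring quarry stag", the head is "stag" (specifically "festival spring quarry stag") and the modifier is "island".
Within "festival spring quarry stag", the head is "stag" (specifically "spring quarry stag") and the modifier is "festival".
Within "spring quarry stag", the head is "stag" (specifically "quarry stag") and the modifier is "spring".
Within "quarry stag", the head is "stag" and the modifier is "quarry".
So the structure is [[island [festival [spring [quarry stag]]]] warden].

[[island [festival [spring [quarry stag]]]] warden]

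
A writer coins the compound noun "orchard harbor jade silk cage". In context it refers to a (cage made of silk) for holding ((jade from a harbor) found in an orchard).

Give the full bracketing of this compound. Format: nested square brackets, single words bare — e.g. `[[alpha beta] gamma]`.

At the top level: head "cage" (specifically "silk cage"); modifier "orchard harbor jade".
"orchard harbor jade" → head "jade" (specifically "harbor jade"), modifier "orchard".
"harbor jade" → head "jade", modifier "harbor".
"silk cage" → head "cage", modifier "silk".
Assembled: [[orchard [harbor jade]] [silk cage]].

[[orchard [harbor jade]] [silk cage]]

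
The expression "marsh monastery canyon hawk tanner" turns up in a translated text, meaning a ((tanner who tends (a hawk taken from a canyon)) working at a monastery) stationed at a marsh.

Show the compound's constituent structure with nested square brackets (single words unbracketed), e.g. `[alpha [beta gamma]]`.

Whole compound: head "tanner" (specifically "monastery canyon hawk tanner"), modifier "marsh".
Within "monastery canyon hawk tanner", the head is "tanner" (specifically "canyon hawk tanner") and the modifier is "monastery".
Within "canyon hawk tanner", the head is "tanner" and the modifier is "canyon hawk".
Within "canyon hawk", the head is "hawk" and the modifier is "canyon".
So the structure is [marsh [monastery [[canyon hawk] tanner]]].

[marsh [monastery [[canyon hawk] tanner]]]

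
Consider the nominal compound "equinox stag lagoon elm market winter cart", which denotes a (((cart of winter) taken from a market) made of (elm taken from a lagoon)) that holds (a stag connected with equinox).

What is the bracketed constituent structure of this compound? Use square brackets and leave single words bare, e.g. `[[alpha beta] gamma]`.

[[equinox stag] [[lagoon elm] [market [winter cart]]]]

Overall it is a kind of cart (specifically "lagoon elm market winter cart"); the modifier is "equinox stag".
Inside "equinox stag": head "stag", modifier "equinox".
Inside "lagoon elm market winter cart": head "cart" (specifically "market winter cart"), modifier "lagoon elm".
Inside "lagoon elm": head "elm", modifier "lagoon".
Inside "market winter cart": head "cart" (specifically "winter cart"), modifier "market".
Inside "winter cart": head "cart", modifier "winter".
Putting it together: [[equinox stag] [[lagoon elm] [market [winter cart]]]].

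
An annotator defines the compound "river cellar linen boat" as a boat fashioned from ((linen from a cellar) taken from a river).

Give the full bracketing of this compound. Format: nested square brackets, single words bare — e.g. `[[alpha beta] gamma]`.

Overall it is a kind of boat; the modifier is "river cellar linen".
Inside "river cellar linen": head "linen" (specifically "cellar linen"), modifier "river".
Inside "cellar linen": head "linen", modifier "cellar".
Putting it together: [[river [cellar linen]] boat].

[[river [cellar linen]] boat]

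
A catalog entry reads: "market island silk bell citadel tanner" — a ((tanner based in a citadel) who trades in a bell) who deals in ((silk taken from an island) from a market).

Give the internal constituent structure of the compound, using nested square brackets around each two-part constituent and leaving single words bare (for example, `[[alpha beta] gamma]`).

Whole compound: head "tanner" (specifically "bell citadel tanner"), modifier "market island silk".
"market island silk" → head "silk" (specifically "island silk"), modifier "market".
"island silk" → head "silk", modifier "island".
"bell citadel tanner" → head "tanner" (specifically "citadel tanner"), modifier "bell".
"citadel tanner" → head "tanner", modifier "citadel".
Putting it together: [[market [island silk]] [bell [citadel tanner]]].

[[market [island silk]] [bell [citadel tanner]]]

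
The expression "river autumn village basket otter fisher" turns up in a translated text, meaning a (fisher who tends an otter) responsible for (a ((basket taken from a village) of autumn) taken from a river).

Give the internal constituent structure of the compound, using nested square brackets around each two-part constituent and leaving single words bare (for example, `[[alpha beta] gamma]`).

[[river [autumn [village basket]]] [otter fisher]]

At the top level: head "fisher" (specifically "otter fisher"); modifier "river autumn village basket".
"river autumn village basket" → head "basket" (specifically "autumn village basket"), modifier "river".
"autumn village basket" → head "basket" (specifically "village basket"), modifier "autumn".
"village basket" → head "basket", modifier "village".
"otter fisher" → head "fisher", modifier "otter".
So the structure is [[river [autumn [village basket]]] [otter fisher]].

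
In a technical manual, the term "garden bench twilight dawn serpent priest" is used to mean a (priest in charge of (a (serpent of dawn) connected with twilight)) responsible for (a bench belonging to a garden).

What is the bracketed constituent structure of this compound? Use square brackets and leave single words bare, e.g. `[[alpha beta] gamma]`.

[[garden bench] [[twilight [dawn serpent]] priest]]

The outermost head in the paraphrase is "priest" (specifically "twilight dawn serpent priest"), modified by "garden bench".
"garden bench" → head "bench", modifier "garden".
"twilight dawn serpent priest" → head "priest", modifier "twilight dawn serpent".
"twilight dawn serpent" → head "serpent" (specifically "dawn serpent"), modifier "twilight".
"dawn serpent" → head "serpent", modifier "dawn".
So the structure is [[garden bench] [[twilight [dawn serpent]] priest]].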